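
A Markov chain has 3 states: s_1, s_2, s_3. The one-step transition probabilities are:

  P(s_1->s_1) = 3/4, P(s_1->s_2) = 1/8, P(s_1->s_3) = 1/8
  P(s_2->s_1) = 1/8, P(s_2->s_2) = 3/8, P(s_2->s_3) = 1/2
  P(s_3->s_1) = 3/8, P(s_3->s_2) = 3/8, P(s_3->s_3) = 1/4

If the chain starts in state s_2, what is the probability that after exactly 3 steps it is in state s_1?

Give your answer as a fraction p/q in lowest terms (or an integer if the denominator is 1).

Answer: 211/512

Derivation:
Computing P^3 by repeated multiplication:
P^1 =
  s_1: [3/4, 1/8, 1/8]
  s_2: [1/8, 3/8, 1/2]
  s_3: [3/8, 3/8, 1/4]
P^2 =
  s_1: [5/8, 3/16, 3/16]
  s_2: [21/64, 11/32, 21/64]
  s_3: [27/64, 9/32, 19/64]
P^3 =
  s_1: [9/16, 7/32, 7/32]
  s_2: [211/512, 75/256, 151/512]
  s_3: [237/512, 69/256, 137/512]

(P^3)[s_2 -> s_1] = 211/512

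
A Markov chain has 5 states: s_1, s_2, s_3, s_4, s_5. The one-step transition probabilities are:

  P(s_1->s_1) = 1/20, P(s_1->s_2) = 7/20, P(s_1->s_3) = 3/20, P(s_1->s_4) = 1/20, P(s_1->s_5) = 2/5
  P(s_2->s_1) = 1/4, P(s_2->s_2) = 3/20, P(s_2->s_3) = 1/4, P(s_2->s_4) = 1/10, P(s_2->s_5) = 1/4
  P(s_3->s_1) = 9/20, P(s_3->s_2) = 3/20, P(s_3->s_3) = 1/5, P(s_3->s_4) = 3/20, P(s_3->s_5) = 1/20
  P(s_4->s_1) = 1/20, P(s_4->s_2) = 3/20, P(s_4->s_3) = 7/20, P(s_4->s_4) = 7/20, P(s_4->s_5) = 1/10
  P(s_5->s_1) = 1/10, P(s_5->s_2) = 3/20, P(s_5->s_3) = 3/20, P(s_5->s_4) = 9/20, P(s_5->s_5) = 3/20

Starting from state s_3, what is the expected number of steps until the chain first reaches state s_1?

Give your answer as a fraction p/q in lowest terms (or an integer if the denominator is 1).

Let h_i = expected steps to first reach s_1 from state i.
Boundary: h_s_1 = 0.
First-step equations for the other states:
  h_s_2 = 1 + 1/4*h_s_1 + 3/20*h_s_2 + 1/4*h_s_3 + 1/10*h_s_4 + 1/4*h_s_5
  h_s_3 = 1 + 9/20*h_s_1 + 3/20*h_s_2 + 1/5*h_s_3 + 3/20*h_s_4 + 1/20*h_s_5
  h_s_4 = 1 + 1/20*h_s_1 + 3/20*h_s_2 + 7/20*h_s_3 + 7/20*h_s_4 + 1/10*h_s_5
  h_s_5 = 1 + 1/10*h_s_1 + 3/20*h_s_2 + 3/20*h_s_3 + 9/20*h_s_4 + 3/20*h_s_5

Substituting h_s_1 = 0 and rearranging gives the linear system (I - Q) h = 1:
  [17/20, -1/4, -1/10, -1/4] . (h_s_2, h_s_3, h_s_4, h_s_5) = 1
  [-3/20, 4/5, -3/20, -1/20] . (h_s_2, h_s_3, h_s_4, h_s_5) = 1
  [-3/20, -7/20, 13/20, -1/10] . (h_s_2, h_s_3, h_s_4, h_s_5) = 1
  [-3/20, -3/20, -9/20, 17/20] . (h_s_2, h_s_3, h_s_4, h_s_5) = 1

Solving yields:
  h_s_2 = 145140/33649
  h_s_3 = 112800/33649
  h_s_4 = 173200/33649
  h_s_5 = 176800/33649

Starting state is s_3, so the expected hitting time is h_s_3 = 112800/33649.

Answer: 112800/33649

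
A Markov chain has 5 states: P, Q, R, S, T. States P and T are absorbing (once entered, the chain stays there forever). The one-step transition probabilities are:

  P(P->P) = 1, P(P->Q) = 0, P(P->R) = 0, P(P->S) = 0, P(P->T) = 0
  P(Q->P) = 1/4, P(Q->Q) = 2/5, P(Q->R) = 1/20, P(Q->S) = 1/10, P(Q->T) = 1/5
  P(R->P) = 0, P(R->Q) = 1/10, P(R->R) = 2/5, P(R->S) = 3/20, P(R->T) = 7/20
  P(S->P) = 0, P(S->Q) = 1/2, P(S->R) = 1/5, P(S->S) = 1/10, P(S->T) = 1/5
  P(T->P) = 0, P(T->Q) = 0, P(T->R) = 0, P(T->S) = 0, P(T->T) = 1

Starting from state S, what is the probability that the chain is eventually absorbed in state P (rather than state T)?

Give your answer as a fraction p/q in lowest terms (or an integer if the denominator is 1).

Let a_i = P(absorbed in P | start in state i).
Boundary conditions: a_P = 1, a_T = 0.
For each transient state i, a_i = sum_j P(i->j) * a_j:
  a_Q = 1/4*a_P + 2/5*a_Q + 1/20*a_R + 1/10*a_S + 1/5*a_T
  a_R = 0*a_P + 1/10*a_Q + 2/5*a_R + 3/20*a_S + 7/20*a_T
  a_S = 0*a_P + 1/2*a_Q + 1/5*a_R + 1/10*a_S + 1/5*a_T

Substituting a_P = 1 and a_T = 0, rearrange to (I - Q) a = r where r[i] = P(i -> P):
  [3/5, -1/20, -1/10] . (a_Q, a_R, a_S) = 1/4
  [-1/10, 3/5, -3/20] . (a_Q, a_R, a_S) = 0
  [-1/2, -1/5, 9/10] . (a_Q, a_R, a_S) = 0

Solving yields:
  a_Q = 510/1063
  a_R = 165/1063
  a_S = 320/1063

Starting state is S, so the absorption probability is a_S = 320/1063.

Answer: 320/1063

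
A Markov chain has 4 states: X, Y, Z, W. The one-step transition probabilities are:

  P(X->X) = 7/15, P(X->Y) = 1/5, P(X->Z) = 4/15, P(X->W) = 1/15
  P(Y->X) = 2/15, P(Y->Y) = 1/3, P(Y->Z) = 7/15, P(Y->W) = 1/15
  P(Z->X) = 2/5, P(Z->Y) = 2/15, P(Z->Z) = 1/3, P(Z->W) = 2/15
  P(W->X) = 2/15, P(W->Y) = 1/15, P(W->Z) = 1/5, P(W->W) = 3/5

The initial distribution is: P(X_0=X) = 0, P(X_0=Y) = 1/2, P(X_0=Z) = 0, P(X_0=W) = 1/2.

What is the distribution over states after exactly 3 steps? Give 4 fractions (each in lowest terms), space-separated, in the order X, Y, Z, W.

Answer: 38/125 62/375 113/375 86/375

Derivation:
Propagating the distribution step by step (d_{t+1} = d_t * P):
d_0 = (X=0, Y=1/2, Z=0, W=1/2)
  d_1[X] = 0*7/15 + 1/2*2/15 + 0*2/5 + 1/2*2/15 = 2/15
  d_1[Y] = 0*1/5 + 1/2*1/3 + 0*2/15 + 1/2*1/15 = 1/5
  d_1[Z] = 0*4/15 + 1/2*7/15 + 0*1/3 + 1/2*1/5 = 1/3
  d_1[W] = 0*1/15 + 1/2*1/15 + 0*2/15 + 1/2*3/5 = 1/3
d_1 = (X=2/15, Y=1/5, Z=1/3, W=1/3)
  d_2[X] = 2/15*7/15 + 1/5*2/15 + 1/3*2/5 + 1/3*2/15 = 4/15
  d_2[Y] = 2/15*1/5 + 1/5*1/3 + 1/3*2/15 + 1/3*1/15 = 4/25
  d_2[Z] = 2/15*4/15 + 1/5*7/15 + 1/3*1/3 + 1/3*1/5 = 23/75
  d_2[W] = 2/15*1/15 + 1/5*1/15 + 1/3*2/15 + 1/3*3/5 = 4/15
d_2 = (X=4/15, Y=4/25, Z=23/75, W=4/15)
  d_3[X] = 4/15*7/15 + 4/25*2/15 + 23/75*2/5 + 4/15*2/15 = 38/125
  d_3[Y] = 4/15*1/5 + 4/25*1/3 + 23/75*2/15 + 4/15*1/15 = 62/375
  d_3[Z] = 4/15*4/15 + 4/25*7/15 + 23/75*1/3 + 4/15*1/5 = 113/375
  d_3[W] = 4/15*1/15 + 4/25*1/15 + 23/75*2/15 + 4/15*3/5 = 86/375
d_3 = (X=38/125, Y=62/375, Z=113/375, W=86/375)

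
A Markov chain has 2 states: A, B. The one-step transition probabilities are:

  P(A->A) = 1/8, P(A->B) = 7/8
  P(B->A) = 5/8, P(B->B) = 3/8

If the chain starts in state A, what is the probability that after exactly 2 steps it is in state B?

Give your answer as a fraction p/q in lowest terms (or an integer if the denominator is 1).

Answer: 7/16

Derivation:
Computing P^2 by repeated multiplication:
P^1 =
  A: [1/8, 7/8]
  B: [5/8, 3/8]
P^2 =
  A: [9/16, 7/16]
  B: [5/16, 11/16]

(P^2)[A -> B] = 7/16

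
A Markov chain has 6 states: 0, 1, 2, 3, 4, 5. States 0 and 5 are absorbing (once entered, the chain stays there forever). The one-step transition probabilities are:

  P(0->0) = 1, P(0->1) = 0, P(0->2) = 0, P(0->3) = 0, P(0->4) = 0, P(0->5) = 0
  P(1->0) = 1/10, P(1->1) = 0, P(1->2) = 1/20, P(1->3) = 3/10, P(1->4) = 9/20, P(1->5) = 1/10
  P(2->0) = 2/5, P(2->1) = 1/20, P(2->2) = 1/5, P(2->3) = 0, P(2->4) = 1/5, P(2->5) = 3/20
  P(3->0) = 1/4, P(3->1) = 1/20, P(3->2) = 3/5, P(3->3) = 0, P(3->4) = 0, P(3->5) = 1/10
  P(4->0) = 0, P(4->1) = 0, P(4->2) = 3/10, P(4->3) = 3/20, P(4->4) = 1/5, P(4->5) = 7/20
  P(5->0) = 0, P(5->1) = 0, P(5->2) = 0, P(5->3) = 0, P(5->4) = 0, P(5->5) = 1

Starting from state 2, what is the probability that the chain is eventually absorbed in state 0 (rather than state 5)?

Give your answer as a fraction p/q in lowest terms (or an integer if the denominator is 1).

Answer: 52695/85208

Derivation:
Let a_i = P(absorbed in 0 | start in state i).
Boundary conditions: a_0 = 1, a_5 = 0.
For each transient state i, a_i = sum_j P(i->j) * a_j:
  a_1 = 1/10*a_0 + 0*a_1 + 1/20*a_2 + 3/10*a_3 + 9/20*a_4 + 1/10*a_5
  a_2 = 2/5*a_0 + 1/20*a_1 + 1/5*a_2 + 0*a_3 + 1/5*a_4 + 3/20*a_5
  a_3 = 1/4*a_0 + 1/20*a_1 + 3/5*a_2 + 0*a_3 + 0*a_4 + 1/10*a_5
  a_4 = 0*a_0 + 0*a_1 + 3/10*a_2 + 3/20*a_3 + 1/5*a_4 + 7/20*a_5

Substituting a_0 = 1 and a_5 = 0, rearrange to (I - Q) a = r where r[i] = P(i -> 0):
  [1, -1/20, -3/10, -9/20] . (a_1, a_2, a_3, a_4) = 1/10
  [-1/20, 4/5, 0, -1/5] . (a_1, a_2, a_3, a_4) = 2/5
  [-1/20, -3/5, 1, 0] . (a_1, a_2, a_3, a_4) = 1/4
  [0, -3/10, -3/20, 4/5] . (a_1, a_2, a_3, a_4) = 0

Solving yields:
  a_1 = 10295/21302
  a_2 = 52695/85208
  a_3 = 27489/42604
  a_4 = 30069/85208

Starting state is 2, so the absorption probability is a_2 = 52695/85208.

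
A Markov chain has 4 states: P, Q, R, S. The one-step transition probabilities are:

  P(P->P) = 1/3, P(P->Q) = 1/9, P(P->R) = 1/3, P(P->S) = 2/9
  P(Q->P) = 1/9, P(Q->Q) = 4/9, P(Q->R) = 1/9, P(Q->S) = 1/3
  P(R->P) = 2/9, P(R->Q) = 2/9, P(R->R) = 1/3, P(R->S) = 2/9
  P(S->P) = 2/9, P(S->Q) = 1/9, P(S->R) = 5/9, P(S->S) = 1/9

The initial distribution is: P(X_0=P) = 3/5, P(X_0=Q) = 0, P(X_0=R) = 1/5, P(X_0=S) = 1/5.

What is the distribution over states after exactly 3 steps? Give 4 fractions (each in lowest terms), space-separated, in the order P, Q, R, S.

Propagating the distribution step by step (d_{t+1} = d_t * P):
d_0 = (P=3/5, Q=0, R=1/5, S=1/5)
  d_1[P] = 3/5*1/3 + 0*1/9 + 1/5*2/9 + 1/5*2/9 = 13/45
  d_1[Q] = 3/5*1/9 + 0*4/9 + 1/5*2/9 + 1/5*1/9 = 2/15
  d_1[R] = 3/5*1/3 + 0*1/9 + 1/5*1/3 + 1/5*5/9 = 17/45
  d_1[S] = 3/5*2/9 + 0*1/3 + 1/5*2/9 + 1/5*1/9 = 1/5
d_1 = (P=13/45, Q=2/15, R=17/45, S=1/5)
  d_2[P] = 13/45*1/3 + 2/15*1/9 + 17/45*2/9 + 1/5*2/9 = 97/405
  d_2[Q] = 13/45*1/9 + 2/15*4/9 + 17/45*2/9 + 1/5*1/9 = 16/81
  d_2[R] = 13/45*1/3 + 2/15*1/9 + 17/45*1/3 + 1/5*5/9 = 47/135
  d_2[S] = 13/45*2/9 + 2/15*1/3 + 17/45*2/9 + 1/5*1/9 = 29/135
d_2 = (P=97/405, Q=16/81, R=47/135, S=29/135)
  d_3[P] = 97/405*1/3 + 16/81*1/9 + 47/135*2/9 + 29/135*2/9 = 827/3645
  d_3[Q] = 97/405*1/9 + 16/81*4/9 + 47/135*2/9 + 29/135*1/9 = 262/1215
  d_3[R] = 97/405*1/3 + 16/81*1/9 + 47/135*1/3 + 29/135*5/9 = 1229/3645
  d_3[S] = 97/405*2/9 + 16/81*1/3 + 47/135*2/9 + 29/135*1/9 = 803/3645
d_3 = (P=827/3645, Q=262/1215, R=1229/3645, S=803/3645)

Answer: 827/3645 262/1215 1229/3645 803/3645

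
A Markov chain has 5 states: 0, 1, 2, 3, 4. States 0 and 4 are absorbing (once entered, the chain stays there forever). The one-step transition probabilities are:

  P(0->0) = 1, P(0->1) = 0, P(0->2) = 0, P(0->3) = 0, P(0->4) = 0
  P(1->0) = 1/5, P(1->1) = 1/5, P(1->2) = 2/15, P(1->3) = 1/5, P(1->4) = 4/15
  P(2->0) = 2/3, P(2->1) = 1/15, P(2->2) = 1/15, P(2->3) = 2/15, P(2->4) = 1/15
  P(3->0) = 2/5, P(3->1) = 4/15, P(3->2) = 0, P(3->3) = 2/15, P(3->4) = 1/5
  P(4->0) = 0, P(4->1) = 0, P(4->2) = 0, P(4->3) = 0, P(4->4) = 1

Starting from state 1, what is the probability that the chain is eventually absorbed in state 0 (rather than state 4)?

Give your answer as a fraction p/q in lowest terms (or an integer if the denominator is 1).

Answer: 541/987

Derivation:
Let a_i = P(absorbed in 0 | start in state i).
Boundary conditions: a_0 = 1, a_4 = 0.
For each transient state i, a_i = sum_j P(i->j) * a_j:
  a_1 = 1/5*a_0 + 1/5*a_1 + 2/15*a_2 + 1/5*a_3 + 4/15*a_4
  a_2 = 2/3*a_0 + 1/15*a_1 + 1/15*a_2 + 2/15*a_3 + 1/15*a_4
  a_3 = 2/5*a_0 + 4/15*a_1 + 0*a_2 + 2/15*a_3 + 1/5*a_4

Substituting a_0 = 1 and a_4 = 0, rearrange to (I - Q) a = r where r[i] = P(i -> 0):
  [4/5, -2/15, -1/5] . (a_1, a_2, a_3) = 1/5
  [-1/15, 14/15, -2/15] . (a_1, a_2, a_3) = 2/3
  [-4/15, 0, 13/15] . (a_1, a_2, a_3) = 2/5

Solving yields:
  a_1 = 541/987
  a_2 = 555/658
  a_3 = 622/987

Starting state is 1, so the absorption probability is a_1 = 541/987.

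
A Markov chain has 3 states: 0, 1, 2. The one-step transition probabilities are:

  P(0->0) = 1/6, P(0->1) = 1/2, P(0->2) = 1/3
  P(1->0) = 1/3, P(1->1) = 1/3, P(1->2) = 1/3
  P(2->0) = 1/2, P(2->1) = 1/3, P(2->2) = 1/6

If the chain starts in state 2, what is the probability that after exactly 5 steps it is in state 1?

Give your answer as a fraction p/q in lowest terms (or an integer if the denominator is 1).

Computing P^5 by repeated multiplication:
P^1 =
  0: [1/6, 1/2, 1/3]
  1: [1/3, 1/3, 1/3]
  2: [1/2, 1/3, 1/6]
P^2 =
  0: [13/36, 13/36, 5/18]
  1: [1/3, 7/18, 5/18]
  2: [5/18, 5/12, 11/36]
P^3 =
  0: [23/72, 85/216, 31/108]
  1: [35/108, 7/18, 31/108]
  2: [73/216, 41/108, 61/216]
P^4 =
  0: [425/1296, 167/432, 185/648]
  1: [53/162, 251/648, 185/648]
  2: [35/108, 505/1296, 371/1296]
P^5 =
  0: [2537/7776, 3017/7776, 1111/3888]
  1: [47/144, 377/972, 1111/3888]
  2: [2543/7776, 251/648, 2221/7776]

(P^5)[2 -> 1] = 251/648

Answer: 251/648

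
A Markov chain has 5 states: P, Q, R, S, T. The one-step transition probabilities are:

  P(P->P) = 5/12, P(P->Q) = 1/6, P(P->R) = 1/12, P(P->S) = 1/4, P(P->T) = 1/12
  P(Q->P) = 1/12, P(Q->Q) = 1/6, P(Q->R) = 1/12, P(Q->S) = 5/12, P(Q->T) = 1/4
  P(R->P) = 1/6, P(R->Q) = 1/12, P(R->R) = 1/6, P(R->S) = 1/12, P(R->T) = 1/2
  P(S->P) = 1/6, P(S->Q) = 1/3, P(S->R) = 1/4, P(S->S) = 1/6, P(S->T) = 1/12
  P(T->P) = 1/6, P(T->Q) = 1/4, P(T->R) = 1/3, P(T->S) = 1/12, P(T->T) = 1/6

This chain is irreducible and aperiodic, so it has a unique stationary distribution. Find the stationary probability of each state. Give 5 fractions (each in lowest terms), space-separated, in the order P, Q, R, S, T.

Answer: 1677/8396 1699/8396 1555/8396 843/4198 1779/8396

Derivation:
The stationary distribution satisfies pi = pi * P, i.e.:
  pi_P = 5/12*pi_P + 1/12*pi_Q + 1/6*pi_R + 1/6*pi_S + 1/6*pi_T
  pi_Q = 1/6*pi_P + 1/6*pi_Q + 1/12*pi_R + 1/3*pi_S + 1/4*pi_T
  pi_R = 1/12*pi_P + 1/12*pi_Q + 1/6*pi_R + 1/4*pi_S + 1/3*pi_T
  pi_S = 1/4*pi_P + 5/12*pi_Q + 1/12*pi_R + 1/6*pi_S + 1/12*pi_T
  pi_T = 1/12*pi_P + 1/4*pi_Q + 1/2*pi_R + 1/12*pi_S + 1/6*pi_T
with normalization: pi_P + pi_Q + pi_R + pi_S + pi_T = 1.

Using the first 4 balance equations plus normalization, the linear system A*pi = b is:
  [-7/12, 1/12, 1/6, 1/6, 1/6] . pi = 0
  [1/6, -5/6, 1/12, 1/3, 1/4] . pi = 0
  [1/12, 1/12, -5/6, 1/4, 1/3] . pi = 0
  [1/4, 5/12, 1/12, -5/6, 1/12] . pi = 0
  [1, 1, 1, 1, 1] . pi = 1

Solving yields:
  pi_P = 1677/8396
  pi_Q = 1699/8396
  pi_R = 1555/8396
  pi_S = 843/4198
  pi_T = 1779/8396

Verification (pi * P):
  1677/8396*5/12 + 1699/8396*1/12 + 1555/8396*1/6 + 843/4198*1/6 + 1779/8396*1/6 = 1677/8396 = pi_P  (ok)
  1677/8396*1/6 + 1699/8396*1/6 + 1555/8396*1/12 + 843/4198*1/3 + 1779/8396*1/4 = 1699/8396 = pi_Q  (ok)
  1677/8396*1/12 + 1699/8396*1/12 + 1555/8396*1/6 + 843/4198*1/4 + 1779/8396*1/3 = 1555/8396 = pi_R  (ok)
  1677/8396*1/4 + 1699/8396*5/12 + 1555/8396*1/12 + 843/4198*1/6 + 1779/8396*1/12 = 843/4198 = pi_S  (ok)
  1677/8396*1/12 + 1699/8396*1/4 + 1555/8396*1/2 + 843/4198*1/12 + 1779/8396*1/6 = 1779/8396 = pi_T  (ok)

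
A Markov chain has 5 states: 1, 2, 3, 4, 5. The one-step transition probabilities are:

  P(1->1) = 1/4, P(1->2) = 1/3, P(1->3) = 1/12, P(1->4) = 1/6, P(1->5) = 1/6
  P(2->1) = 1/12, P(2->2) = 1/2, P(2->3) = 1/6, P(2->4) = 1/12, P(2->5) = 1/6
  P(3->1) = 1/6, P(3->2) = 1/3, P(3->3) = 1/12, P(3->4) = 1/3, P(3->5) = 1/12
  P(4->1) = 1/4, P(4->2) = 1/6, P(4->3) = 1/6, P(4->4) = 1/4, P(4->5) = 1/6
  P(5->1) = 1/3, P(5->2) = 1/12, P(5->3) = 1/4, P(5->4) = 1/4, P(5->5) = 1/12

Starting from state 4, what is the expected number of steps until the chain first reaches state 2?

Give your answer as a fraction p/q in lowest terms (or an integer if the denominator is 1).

Answer: 24312/5365

Derivation:
Let h_i = expected steps to first reach 2 from state i.
Boundary: h_2 = 0.
First-step equations for the other states:
  h_1 = 1 + 1/4*h_1 + 1/3*h_2 + 1/12*h_3 + 1/6*h_4 + 1/6*h_5
  h_3 = 1 + 1/6*h_1 + 1/3*h_2 + 1/12*h_3 + 1/3*h_4 + 1/12*h_5
  h_4 = 1 + 1/4*h_1 + 1/6*h_2 + 1/6*h_3 + 1/4*h_4 + 1/6*h_5
  h_5 = 1 + 1/3*h_1 + 1/12*h_2 + 1/4*h_3 + 1/4*h_4 + 1/12*h_5

Substituting h_2 = 0 and rearranging gives the linear system (I - Q) h = 1:
  [3/4, -1/12, -1/6, -1/6] . (h_1, h_3, h_4, h_5) = 1
  [-1/6, 11/12, -1/3, -1/12] . (h_1, h_3, h_4, h_5) = 1
  [-1/4, -1/6, 3/4, -1/6] . (h_1, h_3, h_4, h_5) = 1
  [-1/3, -1/4, -1/4, 11/12] . (h_1, h_3, h_4, h_5) = 1

Solving yields:
  h_1 = 20556/5365
  h_3 = 4152/1073
  h_4 = 24312/5365
  h_5 = 5124/1073

Starting state is 4, so the expected hitting time is h_4 = 24312/5365.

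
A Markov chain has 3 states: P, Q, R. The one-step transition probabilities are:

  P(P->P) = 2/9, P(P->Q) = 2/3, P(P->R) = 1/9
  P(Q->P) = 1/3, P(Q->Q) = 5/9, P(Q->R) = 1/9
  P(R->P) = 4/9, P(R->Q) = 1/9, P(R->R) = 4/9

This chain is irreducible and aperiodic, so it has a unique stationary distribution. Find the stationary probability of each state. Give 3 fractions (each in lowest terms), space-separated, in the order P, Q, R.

Answer: 19/60 31/60 1/6

Derivation:
The stationary distribution satisfies pi = pi * P, i.e.:
  pi_P = 2/9*pi_P + 1/3*pi_Q + 4/9*pi_R
  pi_Q = 2/3*pi_P + 5/9*pi_Q + 1/9*pi_R
  pi_R = 1/9*pi_P + 1/9*pi_Q + 4/9*pi_R
with normalization: pi_P + pi_Q + pi_R = 1.

Using the first 2 balance equations plus normalization, the linear system A*pi = b is:
  [-7/9, 1/3, 4/9] . pi = 0
  [2/3, -4/9, 1/9] . pi = 0
  [1, 1, 1] . pi = 1

Solving yields:
  pi_P = 19/60
  pi_Q = 31/60
  pi_R = 1/6

Verification (pi * P):
  19/60*2/9 + 31/60*1/3 + 1/6*4/9 = 19/60 = pi_P  (ok)
  19/60*2/3 + 31/60*5/9 + 1/6*1/9 = 31/60 = pi_Q  (ok)
  19/60*1/9 + 31/60*1/9 + 1/6*4/9 = 1/6 = pi_R  (ok)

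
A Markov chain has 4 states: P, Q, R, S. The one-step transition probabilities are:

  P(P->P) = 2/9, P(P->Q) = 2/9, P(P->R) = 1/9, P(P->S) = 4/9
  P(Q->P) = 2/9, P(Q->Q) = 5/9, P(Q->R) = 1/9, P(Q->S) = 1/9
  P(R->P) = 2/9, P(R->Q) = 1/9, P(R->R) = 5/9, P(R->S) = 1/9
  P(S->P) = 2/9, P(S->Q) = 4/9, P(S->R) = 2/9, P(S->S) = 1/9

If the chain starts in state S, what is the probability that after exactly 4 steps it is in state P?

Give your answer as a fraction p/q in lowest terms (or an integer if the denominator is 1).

Computing P^4 by repeated multiplication:
P^1 =
  P: [2/9, 2/9, 1/9, 4/9]
  Q: [2/9, 5/9, 1/9, 1/9]
  R: [2/9, 1/9, 5/9, 1/9]
  S: [2/9, 4/9, 2/9, 1/9]
P^2 =
  P: [2/9, 31/81, 17/81, 5/27]
  Q: [2/9, 34/81, 14/81, 5/27]
  R: [2/9, 2/9, 10/27, 5/27]
  S: [2/9, 10/27, 2/9, 5/27]
P^3 =
  P: [2/9, 268/729, 164/729, 5/27]
  Q: [2/9, 280/729, 152/729, 5/27]
  R: [2/9, 8/27, 8/27, 5/27]
  S: [2/9, 88/243, 56/243, 5/27]
P^4 =
  P: [2/9, 2368/6561, 1520/6561, 5/27]
  Q: [2/9, 2416/6561, 1472/6561, 5/27]
  R: [2/9, 80/243, 64/243, 5/27]
  S: [2/9, 784/2187, 512/2187, 5/27]

(P^4)[S -> P] = 2/9

Answer: 2/9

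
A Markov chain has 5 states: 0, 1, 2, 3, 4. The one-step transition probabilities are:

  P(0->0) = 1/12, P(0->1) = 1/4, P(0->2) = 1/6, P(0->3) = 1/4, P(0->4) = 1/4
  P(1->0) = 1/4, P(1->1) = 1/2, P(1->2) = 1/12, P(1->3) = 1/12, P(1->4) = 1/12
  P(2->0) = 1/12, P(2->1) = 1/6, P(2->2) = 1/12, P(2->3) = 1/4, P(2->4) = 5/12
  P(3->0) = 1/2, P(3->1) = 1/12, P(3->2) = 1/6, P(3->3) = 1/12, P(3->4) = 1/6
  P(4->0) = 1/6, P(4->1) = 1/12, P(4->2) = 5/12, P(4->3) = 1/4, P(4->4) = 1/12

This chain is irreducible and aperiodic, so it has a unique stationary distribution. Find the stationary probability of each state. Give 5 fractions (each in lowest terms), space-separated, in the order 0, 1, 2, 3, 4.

Answer: 728/3411 1567/6822 1235/6822 619/3411 221/1137

Derivation:
The stationary distribution satisfies pi = pi * P, i.e.:
  pi_0 = 1/12*pi_0 + 1/4*pi_1 + 1/12*pi_2 + 1/2*pi_3 + 1/6*pi_4
  pi_1 = 1/4*pi_0 + 1/2*pi_1 + 1/6*pi_2 + 1/12*pi_3 + 1/12*pi_4
  pi_2 = 1/6*pi_0 + 1/12*pi_1 + 1/12*pi_2 + 1/6*pi_3 + 5/12*pi_4
  pi_3 = 1/4*pi_0 + 1/12*pi_1 + 1/4*pi_2 + 1/12*pi_3 + 1/4*pi_4
  pi_4 = 1/4*pi_0 + 1/12*pi_1 + 5/12*pi_2 + 1/6*pi_3 + 1/12*pi_4
with normalization: pi_0 + pi_1 + pi_2 + pi_3 + pi_4 = 1.

Using the first 4 balance equations plus normalization, the linear system A*pi = b is:
  [-11/12, 1/4, 1/12, 1/2, 1/6] . pi = 0
  [1/4, -1/2, 1/6, 1/12, 1/12] . pi = 0
  [1/6, 1/12, -11/12, 1/6, 5/12] . pi = 0
  [1/4, 1/12, 1/4, -11/12, 1/4] . pi = 0
  [1, 1, 1, 1, 1] . pi = 1

Solving yields:
  pi_0 = 728/3411
  pi_1 = 1567/6822
  pi_2 = 1235/6822
  pi_3 = 619/3411
  pi_4 = 221/1137

Verification (pi * P):
  728/3411*1/12 + 1567/6822*1/4 + 1235/6822*1/12 + 619/3411*1/2 + 221/1137*1/6 = 728/3411 = pi_0  (ok)
  728/3411*1/4 + 1567/6822*1/2 + 1235/6822*1/6 + 619/3411*1/12 + 221/1137*1/12 = 1567/6822 = pi_1  (ok)
  728/3411*1/6 + 1567/6822*1/12 + 1235/6822*1/12 + 619/3411*1/6 + 221/1137*5/12 = 1235/6822 = pi_2  (ok)
  728/3411*1/4 + 1567/6822*1/12 + 1235/6822*1/4 + 619/3411*1/12 + 221/1137*1/4 = 619/3411 = pi_3  (ok)
  728/3411*1/4 + 1567/6822*1/12 + 1235/6822*5/12 + 619/3411*1/6 + 221/1137*1/12 = 221/1137 = pi_4  (ok)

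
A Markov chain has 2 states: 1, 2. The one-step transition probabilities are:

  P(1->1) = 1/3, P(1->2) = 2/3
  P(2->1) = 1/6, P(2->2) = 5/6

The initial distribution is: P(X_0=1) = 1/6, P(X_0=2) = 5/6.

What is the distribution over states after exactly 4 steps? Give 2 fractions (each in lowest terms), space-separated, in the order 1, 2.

Answer: 1555/7776 6221/7776

Derivation:
Propagating the distribution step by step (d_{t+1} = d_t * P):
d_0 = (1=1/6, 2=5/6)
  d_1[1] = 1/6*1/3 + 5/6*1/6 = 7/36
  d_1[2] = 1/6*2/3 + 5/6*5/6 = 29/36
d_1 = (1=7/36, 2=29/36)
  d_2[1] = 7/36*1/3 + 29/36*1/6 = 43/216
  d_2[2] = 7/36*2/3 + 29/36*5/6 = 173/216
d_2 = (1=43/216, 2=173/216)
  d_3[1] = 43/216*1/3 + 173/216*1/6 = 259/1296
  d_3[2] = 43/216*2/3 + 173/216*5/6 = 1037/1296
d_3 = (1=259/1296, 2=1037/1296)
  d_4[1] = 259/1296*1/3 + 1037/1296*1/6 = 1555/7776
  d_4[2] = 259/1296*2/3 + 1037/1296*5/6 = 6221/7776
d_4 = (1=1555/7776, 2=6221/7776)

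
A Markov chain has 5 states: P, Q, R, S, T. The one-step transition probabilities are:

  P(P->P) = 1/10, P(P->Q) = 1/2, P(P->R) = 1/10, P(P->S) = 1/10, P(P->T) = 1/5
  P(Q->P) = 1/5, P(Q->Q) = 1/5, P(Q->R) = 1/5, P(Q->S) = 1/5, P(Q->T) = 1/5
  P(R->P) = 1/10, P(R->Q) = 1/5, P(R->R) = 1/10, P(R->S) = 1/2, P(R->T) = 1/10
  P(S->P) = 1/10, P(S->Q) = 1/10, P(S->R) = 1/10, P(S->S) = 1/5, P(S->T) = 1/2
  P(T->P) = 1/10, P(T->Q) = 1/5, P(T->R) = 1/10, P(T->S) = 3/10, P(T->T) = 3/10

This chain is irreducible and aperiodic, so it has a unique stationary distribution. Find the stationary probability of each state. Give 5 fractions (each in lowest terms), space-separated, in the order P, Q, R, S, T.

The stationary distribution satisfies pi = pi * P, i.e.:
  pi_P = 1/10*pi_P + 1/5*pi_Q + 1/10*pi_R + 1/10*pi_S + 1/10*pi_T
  pi_Q = 1/2*pi_P + 1/5*pi_Q + 1/5*pi_R + 1/10*pi_S + 1/5*pi_T
  pi_R = 1/10*pi_P + 1/5*pi_Q + 1/10*pi_R + 1/10*pi_S + 1/10*pi_T
  pi_S = 1/10*pi_P + 1/5*pi_Q + 1/2*pi_R + 1/5*pi_S + 3/10*pi_T
  pi_T = 1/5*pi_P + 1/5*pi_Q + 1/10*pi_R + 1/2*pi_S + 3/10*pi_T
with normalization: pi_P + pi_Q + pi_R + pi_S + pi_T = 1.

Using the first 4 balance equations plus normalization, the linear system A*pi = b is:
  [-9/10, 1/5, 1/10, 1/10, 1/10] . pi = 0
  [1/2, -4/5, 1/5, 1/10, 1/5] . pi = 0
  [1/10, 1/5, -9/10, 1/10, 1/10] . pi = 0
  [1/10, 1/5, 1/2, -4/5, 3/10] . pi = 0
  [1, 1, 1, 1, 1] . pi = 1

Solving yields:
  pi_P = 128/1057
  pi_Q = 223/1057
  pi_R = 128/1057
  pi_S = 268/1057
  pi_T = 310/1057

Verification (pi * P):
  128/1057*1/10 + 223/1057*1/5 + 128/1057*1/10 + 268/1057*1/10 + 310/1057*1/10 = 128/1057 = pi_P  (ok)
  128/1057*1/2 + 223/1057*1/5 + 128/1057*1/5 + 268/1057*1/10 + 310/1057*1/5 = 223/1057 = pi_Q  (ok)
  128/1057*1/10 + 223/1057*1/5 + 128/1057*1/10 + 268/1057*1/10 + 310/1057*1/10 = 128/1057 = pi_R  (ok)
  128/1057*1/10 + 223/1057*1/5 + 128/1057*1/2 + 268/1057*1/5 + 310/1057*3/10 = 268/1057 = pi_S  (ok)
  128/1057*1/5 + 223/1057*1/5 + 128/1057*1/10 + 268/1057*1/2 + 310/1057*3/10 = 310/1057 = pi_T  (ok)

Answer: 128/1057 223/1057 128/1057 268/1057 310/1057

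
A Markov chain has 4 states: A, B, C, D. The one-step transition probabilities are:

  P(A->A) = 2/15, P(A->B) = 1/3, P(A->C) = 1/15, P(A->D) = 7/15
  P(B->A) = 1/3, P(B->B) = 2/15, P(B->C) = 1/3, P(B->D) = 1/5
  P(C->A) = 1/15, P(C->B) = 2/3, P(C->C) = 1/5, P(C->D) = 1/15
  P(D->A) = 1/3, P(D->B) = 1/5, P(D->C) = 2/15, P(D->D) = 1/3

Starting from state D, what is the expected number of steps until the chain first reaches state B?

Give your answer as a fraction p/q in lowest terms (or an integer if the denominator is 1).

Let h_i = expected steps to first reach B from state i.
Boundary: h_B = 0.
First-step equations for the other states:
  h_A = 1 + 2/15*h_A + 1/3*h_B + 1/15*h_C + 7/15*h_D
  h_C = 1 + 1/15*h_A + 2/3*h_B + 1/5*h_C + 1/15*h_D
  h_D = 1 + 1/3*h_A + 1/5*h_B + 2/15*h_C + 1/3*h_D

Substituting h_B = 0 and rearranging gives the linear system (I - Q) h = 1:
  [13/15, -1/15, -7/15] . (h_A, h_C, h_D) = 1
  [-1/15, 4/5, -1/15] . (h_A, h_C, h_D) = 1
  [-1/3, -2/15, 2/3] . (h_A, h_C, h_D) = 1

Solving yields:
  h_A = 681/217
  h_C = 390/217
  h_D = 24/7

Starting state is D, so the expected hitting time is h_D = 24/7.

Answer: 24/7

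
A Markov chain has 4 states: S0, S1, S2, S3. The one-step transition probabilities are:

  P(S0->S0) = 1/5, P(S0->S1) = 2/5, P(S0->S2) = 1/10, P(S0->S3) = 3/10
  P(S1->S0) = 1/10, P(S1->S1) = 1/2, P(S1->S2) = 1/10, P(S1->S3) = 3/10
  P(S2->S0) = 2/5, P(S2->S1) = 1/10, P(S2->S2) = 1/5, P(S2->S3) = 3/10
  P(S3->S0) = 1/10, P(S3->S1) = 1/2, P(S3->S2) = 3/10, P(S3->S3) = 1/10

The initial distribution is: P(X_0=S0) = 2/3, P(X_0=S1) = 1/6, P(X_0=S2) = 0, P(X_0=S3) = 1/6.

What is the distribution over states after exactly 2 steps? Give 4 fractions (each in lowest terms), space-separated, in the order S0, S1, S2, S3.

Propagating the distribution step by step (d_{t+1} = d_t * P):
d_0 = (S0=2/3, S1=1/6, S2=0, S3=1/6)
  d_1[S0] = 2/3*1/5 + 1/6*1/10 + 0*2/5 + 1/6*1/10 = 1/6
  d_1[S1] = 2/3*2/5 + 1/6*1/2 + 0*1/10 + 1/6*1/2 = 13/30
  d_1[S2] = 2/3*1/10 + 1/6*1/10 + 0*1/5 + 1/6*3/10 = 2/15
  d_1[S3] = 2/3*3/10 + 1/6*3/10 + 0*3/10 + 1/6*1/10 = 4/15
d_1 = (S0=1/6, S1=13/30, S2=2/15, S3=4/15)
  d_2[S0] = 1/6*1/5 + 13/30*1/10 + 2/15*2/5 + 4/15*1/10 = 47/300
  d_2[S1] = 1/6*2/5 + 13/30*1/2 + 2/15*1/10 + 4/15*1/2 = 43/100
  d_2[S2] = 1/6*1/10 + 13/30*1/10 + 2/15*1/5 + 4/15*3/10 = 1/6
  d_2[S3] = 1/6*3/10 + 13/30*3/10 + 2/15*3/10 + 4/15*1/10 = 37/150
d_2 = (S0=47/300, S1=43/100, S2=1/6, S3=37/150)

Answer: 47/300 43/100 1/6 37/150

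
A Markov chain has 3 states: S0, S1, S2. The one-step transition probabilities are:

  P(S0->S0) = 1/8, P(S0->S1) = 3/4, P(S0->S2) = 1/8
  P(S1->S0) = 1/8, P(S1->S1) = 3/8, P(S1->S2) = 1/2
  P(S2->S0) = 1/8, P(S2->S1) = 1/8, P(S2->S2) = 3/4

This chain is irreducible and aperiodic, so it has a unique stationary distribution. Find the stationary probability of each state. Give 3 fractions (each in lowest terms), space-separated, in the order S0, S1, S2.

Answer: 1/8 13/48 29/48

Derivation:
The stationary distribution satisfies pi = pi * P, i.e.:
  pi_S0 = 1/8*pi_S0 + 1/8*pi_S1 + 1/8*pi_S2
  pi_S1 = 3/4*pi_S0 + 3/8*pi_S1 + 1/8*pi_S2
  pi_S2 = 1/8*pi_S0 + 1/2*pi_S1 + 3/4*pi_S2
with normalization: pi_S0 + pi_S1 + pi_S2 = 1.

Using the first 2 balance equations plus normalization, the linear system A*pi = b is:
  [-7/8, 1/8, 1/8] . pi = 0
  [3/4, -5/8, 1/8] . pi = 0
  [1, 1, 1] . pi = 1

Solving yields:
  pi_S0 = 1/8
  pi_S1 = 13/48
  pi_S2 = 29/48

Verification (pi * P):
  1/8*1/8 + 13/48*1/8 + 29/48*1/8 = 1/8 = pi_S0  (ok)
  1/8*3/4 + 13/48*3/8 + 29/48*1/8 = 13/48 = pi_S1  (ok)
  1/8*1/8 + 13/48*1/2 + 29/48*3/4 = 29/48 = pi_S2  (ok)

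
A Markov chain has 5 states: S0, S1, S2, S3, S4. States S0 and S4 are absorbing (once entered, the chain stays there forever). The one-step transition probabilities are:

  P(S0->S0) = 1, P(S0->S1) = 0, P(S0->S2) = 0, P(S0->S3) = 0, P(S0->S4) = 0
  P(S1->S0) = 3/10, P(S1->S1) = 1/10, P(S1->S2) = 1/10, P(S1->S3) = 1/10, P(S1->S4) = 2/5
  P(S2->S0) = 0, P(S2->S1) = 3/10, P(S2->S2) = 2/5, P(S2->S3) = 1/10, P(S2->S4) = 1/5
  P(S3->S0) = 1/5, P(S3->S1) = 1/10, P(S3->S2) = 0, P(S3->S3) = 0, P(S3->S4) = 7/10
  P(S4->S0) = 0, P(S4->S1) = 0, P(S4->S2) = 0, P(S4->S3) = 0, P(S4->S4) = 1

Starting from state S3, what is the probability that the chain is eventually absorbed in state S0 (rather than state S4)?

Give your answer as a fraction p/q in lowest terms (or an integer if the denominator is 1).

Let a_i = P(absorbed in S0 | start in state i).
Boundary conditions: a_S0 = 1, a_S4 = 0.
For each transient state i, a_i = sum_j P(i->j) * a_j:
  a_S1 = 3/10*a_S0 + 1/10*a_S1 + 1/10*a_S2 + 1/10*a_S3 + 2/5*a_S4
  a_S2 = 0*a_S0 + 3/10*a_S1 + 2/5*a_S2 + 1/10*a_S3 + 1/5*a_S4
  a_S3 = 1/5*a_S0 + 1/10*a_S1 + 0*a_S2 + 0*a_S3 + 7/10*a_S4

Substituting a_S0 = 1 and a_S4 = 0, rearrange to (I - Q) a = r where r[i] = P(i -> S0):
  [9/10, -1/10, -1/10] . (a_S1, a_S2, a_S3) = 3/10
  [-3/10, 3/5, -1/10] . (a_S1, a_S2, a_S3) = 0
  [-1/10, 0, 1] . (a_S1, a_S2, a_S3) = 1/5

Solving yields:
  a_S1 = 194/503
  a_S2 = 117/503
  a_S3 = 120/503

Starting state is S3, so the absorption probability is a_S3 = 120/503.

Answer: 120/503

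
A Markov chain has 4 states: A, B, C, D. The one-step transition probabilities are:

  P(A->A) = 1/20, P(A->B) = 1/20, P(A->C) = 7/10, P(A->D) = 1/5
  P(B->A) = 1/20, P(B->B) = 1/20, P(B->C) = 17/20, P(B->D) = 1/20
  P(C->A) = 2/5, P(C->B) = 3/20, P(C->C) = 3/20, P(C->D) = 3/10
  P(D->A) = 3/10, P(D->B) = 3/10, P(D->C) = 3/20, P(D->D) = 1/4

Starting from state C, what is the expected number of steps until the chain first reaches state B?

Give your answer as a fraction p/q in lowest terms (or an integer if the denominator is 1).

Answer: 2252/363

Derivation:
Let h_i = expected steps to first reach B from state i.
Boundary: h_B = 0.
First-step equations for the other states:
  h_A = 1 + 1/20*h_A + 1/20*h_B + 7/10*h_C + 1/5*h_D
  h_C = 1 + 2/5*h_A + 3/20*h_B + 3/20*h_C + 3/10*h_D
  h_D = 1 + 3/10*h_A + 3/10*h_B + 3/20*h_C + 1/4*h_D

Substituting h_B = 0 and rearranging gives the linear system (I - Q) h = 1:
  [19/20, -7/10, -1/5] . (h_A, h_C, h_D) = 1
  [-2/5, 17/20, -3/10] . (h_A, h_C, h_D) = 1
  [-3/10, -3/20, 3/4] . (h_A, h_C, h_D) = 1

Solving yields:
  h_A = 2444/363
  h_C = 2252/363
  h_D = 1912/363

Starting state is C, so the expected hitting time is h_C = 2252/363.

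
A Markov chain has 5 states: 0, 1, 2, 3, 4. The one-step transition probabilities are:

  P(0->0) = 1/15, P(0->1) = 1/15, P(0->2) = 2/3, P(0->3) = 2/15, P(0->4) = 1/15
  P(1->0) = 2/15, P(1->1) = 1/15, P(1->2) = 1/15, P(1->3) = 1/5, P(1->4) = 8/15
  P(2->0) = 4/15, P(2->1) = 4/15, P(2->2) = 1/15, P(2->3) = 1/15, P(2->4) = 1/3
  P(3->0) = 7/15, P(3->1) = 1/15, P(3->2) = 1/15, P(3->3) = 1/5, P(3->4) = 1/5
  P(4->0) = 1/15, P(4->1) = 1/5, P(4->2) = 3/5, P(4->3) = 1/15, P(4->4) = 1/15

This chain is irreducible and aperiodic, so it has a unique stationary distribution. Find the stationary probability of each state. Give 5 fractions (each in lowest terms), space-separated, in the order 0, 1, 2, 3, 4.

Answer: 316/1715 1364/8575 521/1715 991/8575 407/1715

Derivation:
The stationary distribution satisfies pi = pi * P, i.e.:
  pi_0 = 1/15*pi_0 + 2/15*pi_1 + 4/15*pi_2 + 7/15*pi_3 + 1/15*pi_4
  pi_1 = 1/15*pi_0 + 1/15*pi_1 + 4/15*pi_2 + 1/15*pi_3 + 1/5*pi_4
  pi_2 = 2/3*pi_0 + 1/15*pi_1 + 1/15*pi_2 + 1/15*pi_3 + 3/5*pi_4
  pi_3 = 2/15*pi_0 + 1/5*pi_1 + 1/15*pi_2 + 1/5*pi_3 + 1/15*pi_4
  pi_4 = 1/15*pi_0 + 8/15*pi_1 + 1/3*pi_2 + 1/5*pi_3 + 1/15*pi_4
with normalization: pi_0 + pi_1 + pi_2 + pi_3 + pi_4 = 1.

Using the first 4 balance equations plus normalization, the linear system A*pi = b is:
  [-14/15, 2/15, 4/15, 7/15, 1/15] . pi = 0
  [1/15, -14/15, 4/15, 1/15, 1/5] . pi = 0
  [2/3, 1/15, -14/15, 1/15, 3/5] . pi = 0
  [2/15, 1/5, 1/15, -4/5, 1/15] . pi = 0
  [1, 1, 1, 1, 1] . pi = 1

Solving yields:
  pi_0 = 316/1715
  pi_1 = 1364/8575
  pi_2 = 521/1715
  pi_3 = 991/8575
  pi_4 = 407/1715

Verification (pi * P):
  316/1715*1/15 + 1364/8575*2/15 + 521/1715*4/15 + 991/8575*7/15 + 407/1715*1/15 = 316/1715 = pi_0  (ok)
  316/1715*1/15 + 1364/8575*1/15 + 521/1715*4/15 + 991/8575*1/15 + 407/1715*1/5 = 1364/8575 = pi_1  (ok)
  316/1715*2/3 + 1364/8575*1/15 + 521/1715*1/15 + 991/8575*1/15 + 407/1715*3/5 = 521/1715 = pi_2  (ok)
  316/1715*2/15 + 1364/8575*1/5 + 521/1715*1/15 + 991/8575*1/5 + 407/1715*1/15 = 991/8575 = pi_3  (ok)
  316/1715*1/15 + 1364/8575*8/15 + 521/1715*1/3 + 991/8575*1/5 + 407/1715*1/15 = 407/1715 = pi_4  (ok)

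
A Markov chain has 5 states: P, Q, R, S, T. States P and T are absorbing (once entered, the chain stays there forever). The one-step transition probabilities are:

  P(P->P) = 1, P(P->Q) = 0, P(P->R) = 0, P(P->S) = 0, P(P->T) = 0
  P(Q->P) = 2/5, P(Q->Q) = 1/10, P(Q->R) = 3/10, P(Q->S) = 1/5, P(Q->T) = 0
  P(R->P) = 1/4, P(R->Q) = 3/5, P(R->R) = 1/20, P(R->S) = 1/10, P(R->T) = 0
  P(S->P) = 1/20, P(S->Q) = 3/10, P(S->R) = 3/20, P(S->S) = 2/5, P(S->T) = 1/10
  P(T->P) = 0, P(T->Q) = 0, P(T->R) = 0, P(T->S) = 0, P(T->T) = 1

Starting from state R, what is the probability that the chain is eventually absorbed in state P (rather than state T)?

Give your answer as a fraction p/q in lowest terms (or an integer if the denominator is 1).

Let a_i = P(absorbed in P | start in state i).
Boundary conditions: a_P = 1, a_T = 0.
For each transient state i, a_i = sum_j P(i->j) * a_j:
  a_Q = 2/5*a_P + 1/10*a_Q + 3/10*a_R + 1/5*a_S + 0*a_T
  a_R = 1/4*a_P + 3/5*a_Q + 1/20*a_R + 1/10*a_S + 0*a_T
  a_S = 1/20*a_P + 3/10*a_Q + 3/20*a_R + 2/5*a_S + 1/10*a_T

Substituting a_P = 1 and a_T = 0, rearrange to (I - Q) a = r where r[i] = P(i -> P):
  [9/10, -3/10, -1/5] . (a_Q, a_R, a_S) = 2/5
  [-3/5, 19/20, -1/10] . (a_Q, a_R, a_S) = 1/4
  [-3/10, -3/20, 3/5] . (a_Q, a_R, a_S) = 1/20

Solving yields:
  a_Q = 571/615
  a_R = 191/205
  a_S = 32/41

Starting state is R, so the absorption probability is a_R = 191/205.

Answer: 191/205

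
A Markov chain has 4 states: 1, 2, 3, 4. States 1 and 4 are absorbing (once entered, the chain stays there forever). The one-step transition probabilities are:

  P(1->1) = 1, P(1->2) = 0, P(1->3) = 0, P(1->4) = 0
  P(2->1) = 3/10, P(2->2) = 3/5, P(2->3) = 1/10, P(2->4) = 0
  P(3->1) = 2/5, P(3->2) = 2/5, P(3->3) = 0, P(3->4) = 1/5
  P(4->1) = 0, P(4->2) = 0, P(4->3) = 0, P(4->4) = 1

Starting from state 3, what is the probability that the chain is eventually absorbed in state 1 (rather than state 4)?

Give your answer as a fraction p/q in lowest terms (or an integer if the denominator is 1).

Answer: 7/9

Derivation:
Let a_i = P(absorbed in 1 | start in state i).
Boundary conditions: a_1 = 1, a_4 = 0.
For each transient state i, a_i = sum_j P(i->j) * a_j:
  a_2 = 3/10*a_1 + 3/5*a_2 + 1/10*a_3 + 0*a_4
  a_3 = 2/5*a_1 + 2/5*a_2 + 0*a_3 + 1/5*a_4

Substituting a_1 = 1 and a_4 = 0, rearrange to (I - Q) a = r where r[i] = P(i -> 1):
  [2/5, -1/10] . (a_2, a_3) = 3/10
  [-2/5, 1] . (a_2, a_3) = 2/5

Solving yields:
  a_2 = 17/18
  a_3 = 7/9

Starting state is 3, so the absorption probability is a_3 = 7/9.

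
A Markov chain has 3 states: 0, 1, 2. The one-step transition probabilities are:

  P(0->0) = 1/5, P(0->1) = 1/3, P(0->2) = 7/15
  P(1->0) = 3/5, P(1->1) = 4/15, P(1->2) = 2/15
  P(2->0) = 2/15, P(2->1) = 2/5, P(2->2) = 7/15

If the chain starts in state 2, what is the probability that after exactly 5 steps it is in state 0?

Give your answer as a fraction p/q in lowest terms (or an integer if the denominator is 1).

Computing P^5 by repeated multiplication:
P^1 =
  0: [1/5, 1/3, 7/15]
  1: [3/5, 4/15, 2/15]
  2: [2/15, 2/5, 7/15]
P^2 =
  0: [68/225, 77/225, 16/45]
  1: [67/225, 73/225, 17/45]
  2: [74/225, 76/225, 1/3]
P^3 =
  0: [1057/3375, 376/1125, 238/675]
  1: [1028/3375, 379/1125, 242/675]
  2: [352/1125, 1124/3375, 239/675]
P^4 =
  0: [15703/50625, 16937/50625, 1199/3375]
  1: [15737/50625, 16948/50625, 1196/3375]
  2: [15674/50625, 16946/50625, 3601/10125]
P^5 =
  0: [26168/84375, 254173/759375, 53938/151875]
  1: [78541/253125, 254117/759375, 53927/151875]
  2: [235546/759375, 84728/253125, 53929/151875]

(P^5)[2 -> 0] = 235546/759375

Answer: 235546/759375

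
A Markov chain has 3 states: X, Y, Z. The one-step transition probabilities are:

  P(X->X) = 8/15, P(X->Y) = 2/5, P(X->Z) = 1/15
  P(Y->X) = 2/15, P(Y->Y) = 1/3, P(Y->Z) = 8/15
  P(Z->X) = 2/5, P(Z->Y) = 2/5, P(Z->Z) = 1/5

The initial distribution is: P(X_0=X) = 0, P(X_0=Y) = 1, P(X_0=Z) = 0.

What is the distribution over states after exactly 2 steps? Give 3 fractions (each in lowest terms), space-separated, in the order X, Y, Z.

Answer: 74/225 17/45 22/75

Derivation:
Propagating the distribution step by step (d_{t+1} = d_t * P):
d_0 = (X=0, Y=1, Z=0)
  d_1[X] = 0*8/15 + 1*2/15 + 0*2/5 = 2/15
  d_1[Y] = 0*2/5 + 1*1/3 + 0*2/5 = 1/3
  d_1[Z] = 0*1/15 + 1*8/15 + 0*1/5 = 8/15
d_1 = (X=2/15, Y=1/3, Z=8/15)
  d_2[X] = 2/15*8/15 + 1/3*2/15 + 8/15*2/5 = 74/225
  d_2[Y] = 2/15*2/5 + 1/3*1/3 + 8/15*2/5 = 17/45
  d_2[Z] = 2/15*1/15 + 1/3*8/15 + 8/15*1/5 = 22/75
d_2 = (X=74/225, Y=17/45, Z=22/75)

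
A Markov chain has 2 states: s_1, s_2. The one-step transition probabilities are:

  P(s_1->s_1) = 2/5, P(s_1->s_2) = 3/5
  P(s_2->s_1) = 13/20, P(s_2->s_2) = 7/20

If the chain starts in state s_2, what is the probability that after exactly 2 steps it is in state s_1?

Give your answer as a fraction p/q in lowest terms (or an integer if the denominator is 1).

Computing P^2 by repeated multiplication:
P^1 =
  s_1: [2/5, 3/5]
  s_2: [13/20, 7/20]
P^2 =
  s_1: [11/20, 9/20]
  s_2: [39/80, 41/80]

(P^2)[s_2 -> s_1] = 39/80

Answer: 39/80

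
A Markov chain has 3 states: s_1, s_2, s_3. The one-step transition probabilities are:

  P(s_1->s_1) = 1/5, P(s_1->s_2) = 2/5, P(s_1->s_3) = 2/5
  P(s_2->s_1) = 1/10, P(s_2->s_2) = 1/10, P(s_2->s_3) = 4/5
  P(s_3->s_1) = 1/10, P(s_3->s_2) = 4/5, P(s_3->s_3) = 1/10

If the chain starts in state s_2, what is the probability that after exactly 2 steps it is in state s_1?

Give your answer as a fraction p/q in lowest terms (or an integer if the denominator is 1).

Computing P^2 by repeated multiplication:
P^1 =
  s_1: [1/5, 2/5, 2/5]
  s_2: [1/10, 1/10, 4/5]
  s_3: [1/10, 4/5, 1/10]
P^2 =
  s_1: [3/25, 11/25, 11/25]
  s_2: [11/100, 69/100, 1/5]
  s_3: [11/100, 1/5, 69/100]

(P^2)[s_2 -> s_1] = 11/100

Answer: 11/100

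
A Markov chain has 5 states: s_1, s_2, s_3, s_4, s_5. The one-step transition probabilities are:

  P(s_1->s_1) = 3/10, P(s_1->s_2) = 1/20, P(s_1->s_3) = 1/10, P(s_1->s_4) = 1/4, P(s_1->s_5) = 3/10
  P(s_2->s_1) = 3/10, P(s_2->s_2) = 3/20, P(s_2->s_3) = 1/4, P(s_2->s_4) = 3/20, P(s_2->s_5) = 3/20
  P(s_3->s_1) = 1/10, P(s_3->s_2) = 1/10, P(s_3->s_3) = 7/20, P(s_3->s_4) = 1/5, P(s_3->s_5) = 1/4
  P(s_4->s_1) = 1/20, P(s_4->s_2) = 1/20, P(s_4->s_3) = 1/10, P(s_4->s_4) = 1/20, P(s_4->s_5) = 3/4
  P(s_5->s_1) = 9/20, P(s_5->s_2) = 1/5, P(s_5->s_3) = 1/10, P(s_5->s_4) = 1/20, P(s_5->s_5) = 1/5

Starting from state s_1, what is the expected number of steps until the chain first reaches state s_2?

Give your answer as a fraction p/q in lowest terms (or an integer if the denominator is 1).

Let h_i = expected steps to first reach s_2 from state i.
Boundary: h_s_2 = 0.
First-step equations for the other states:
  h_s_1 = 1 + 3/10*h_s_1 + 1/20*h_s_2 + 1/10*h_s_3 + 1/4*h_s_4 + 3/10*h_s_5
  h_s_3 = 1 + 1/10*h_s_1 + 1/10*h_s_2 + 7/20*h_s_3 + 1/5*h_s_4 + 1/4*h_s_5
  h_s_4 = 1 + 1/20*h_s_1 + 1/20*h_s_2 + 1/10*h_s_3 + 1/20*h_s_4 + 3/4*h_s_5
  h_s_5 = 1 + 9/20*h_s_1 + 1/5*h_s_2 + 1/10*h_s_3 + 1/20*h_s_4 + 1/5*h_s_5

Substituting h_s_2 = 0 and rearranging gives the linear system (I - Q) h = 1:
  [7/10, -1/10, -1/4, -3/10] . (h_s_1, h_s_3, h_s_4, h_s_5) = 1
  [-1/10, 13/20, -1/5, -1/4] . (h_s_1, h_s_3, h_s_4, h_s_5) = 1
  [-1/20, -1/10, 19/20, -3/4] . (h_s_1, h_s_3, h_s_4, h_s_5) = 1
  [-9/20, -1/10, -1/20, 4/5] . (h_s_1, h_s_3, h_s_4, h_s_5) = 1

Solving yields:
  h_s_1 = 11280/1193
  h_s_3 = 10660/1193
  h_s_4 = 10740/1193
  h_s_5 = 9840/1193

Starting state is s_1, so the expected hitting time is h_s_1 = 11280/1193.

Answer: 11280/1193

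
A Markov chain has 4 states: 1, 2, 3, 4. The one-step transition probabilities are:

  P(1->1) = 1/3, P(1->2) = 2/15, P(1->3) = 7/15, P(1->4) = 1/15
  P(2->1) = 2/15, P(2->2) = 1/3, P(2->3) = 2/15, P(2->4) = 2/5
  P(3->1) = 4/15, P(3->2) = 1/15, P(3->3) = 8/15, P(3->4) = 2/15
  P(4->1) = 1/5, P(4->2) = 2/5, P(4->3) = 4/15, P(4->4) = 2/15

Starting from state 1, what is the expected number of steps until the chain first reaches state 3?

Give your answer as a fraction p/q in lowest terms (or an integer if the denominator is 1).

Let h_i = expected steps to first reach 3 from state i.
Boundary: h_3 = 0.
First-step equations for the other states:
  h_1 = 1 + 1/3*h_1 + 2/15*h_2 + 7/15*h_3 + 1/15*h_4
  h_2 = 1 + 2/15*h_1 + 1/3*h_2 + 2/15*h_3 + 2/5*h_4
  h_4 = 1 + 1/5*h_1 + 2/5*h_2 + 4/15*h_3 + 2/15*h_4

Substituting h_3 = 0 and rearranging gives the linear system (I - Q) h = 1:
  [2/3, -2/15, -1/15] . (h_1, h_2, h_4) = 1
  [-2/15, 2/3, -2/5] . (h_1, h_2, h_4) = 1
  [-1/5, -2/5, 13/15] . (h_1, h_2, h_4) = 1

Solving yields:
  h_1 = 74/27
  h_2 = 233/54
  h_4 = 34/9

Starting state is 1, so the expected hitting time is h_1 = 74/27.

Answer: 74/27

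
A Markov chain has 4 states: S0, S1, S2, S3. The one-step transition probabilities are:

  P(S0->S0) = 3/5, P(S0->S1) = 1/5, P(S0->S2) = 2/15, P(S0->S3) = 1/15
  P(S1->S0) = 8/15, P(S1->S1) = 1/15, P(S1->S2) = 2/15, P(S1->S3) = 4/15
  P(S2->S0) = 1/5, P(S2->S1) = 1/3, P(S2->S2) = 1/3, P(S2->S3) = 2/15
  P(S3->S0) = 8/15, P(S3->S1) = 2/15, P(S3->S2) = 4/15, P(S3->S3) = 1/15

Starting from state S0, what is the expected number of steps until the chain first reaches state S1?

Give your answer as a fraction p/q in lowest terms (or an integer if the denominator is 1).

Answer: 1335/292

Derivation:
Let h_i = expected steps to first reach S1 from state i.
Boundary: h_S1 = 0.
First-step equations for the other states:
  h_S0 = 1 + 3/5*h_S0 + 1/5*h_S1 + 2/15*h_S2 + 1/15*h_S3
  h_S2 = 1 + 1/5*h_S0 + 1/3*h_S1 + 1/3*h_S2 + 2/15*h_S3
  h_S3 = 1 + 8/15*h_S0 + 2/15*h_S1 + 4/15*h_S2 + 1/15*h_S3

Substituting h_S1 = 0 and rearranging gives the linear system (I - Q) h = 1:
  [2/5, -2/15, -1/15] . (h_S0, h_S2, h_S3) = 1
  [-1/5, 2/3, -2/15] . (h_S0, h_S2, h_S3) = 1
  [-8/15, -4/15, 14/15] . (h_S0, h_S2, h_S3) = 1

Solving yields:
  h_S0 = 1335/292
  h_S2 = 2235/584
  h_S3 = 1395/292

Starting state is S0, so the expected hitting time is h_S0 = 1335/292.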